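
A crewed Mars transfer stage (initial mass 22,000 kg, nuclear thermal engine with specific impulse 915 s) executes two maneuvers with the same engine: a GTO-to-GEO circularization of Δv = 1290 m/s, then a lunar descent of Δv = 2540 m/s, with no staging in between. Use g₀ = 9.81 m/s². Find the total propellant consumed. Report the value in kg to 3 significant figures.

v_e = Isp · g₀ = 915 × 9.81 = 8976.1 m/s.
After the first burn: m = 22000 × exp(−1290/8976.1) = 22000 × 0.86614 = 19,055.1 kg.
After the second burn: m = 19,055.1 × exp(−2540/8976.1) = 19,055.1 × 0.75354 = 14,358.8 kg.
Total propellant = m₀ − m_final = 22000 − 14,358.8 = 7,641.2 kg.

total propellant consumed ≈ 7640 kg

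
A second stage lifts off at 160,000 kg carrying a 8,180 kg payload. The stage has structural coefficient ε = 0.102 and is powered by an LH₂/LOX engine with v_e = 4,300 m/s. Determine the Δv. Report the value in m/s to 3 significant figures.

Δv ≈ 8220 m/s

Stage wet mass = m₀ − payload = 160,000 − 8,180 = 151,820 kg.
Stage dry mass = ε × stage wet mass = 0.102 × 151,820 = 15,485.6 kg.
Burnout mass m_f = stage dry + payload = 15,485.6 + 8,180 = 23,665.6 kg.
Δv = v_e · ln(160,000/23,665.6) = 4300.0 × ln(6.761) = 4300.0 × 1.9112 ≈ 8218 m/s.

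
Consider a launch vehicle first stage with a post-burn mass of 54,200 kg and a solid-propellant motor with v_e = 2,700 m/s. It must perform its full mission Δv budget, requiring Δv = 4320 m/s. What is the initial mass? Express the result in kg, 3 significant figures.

By the Tsiolkovsky rocket equation, m₀/m_f = exp(Δv / v_e) = exp(4320 / 2700.0) = exp(1.6000) = 4.9530.
m₀ = m_f × 4.9530 = 54,200 × 4.9530 = 268,453 kg.

initial mass ≈ 268000 kg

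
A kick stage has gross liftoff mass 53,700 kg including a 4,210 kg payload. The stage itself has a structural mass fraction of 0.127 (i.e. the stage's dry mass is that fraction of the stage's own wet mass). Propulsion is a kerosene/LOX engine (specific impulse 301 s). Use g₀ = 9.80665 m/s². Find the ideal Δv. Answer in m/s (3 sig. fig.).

Δv ≈ 4820 m/s

Stage wet mass = m₀ − payload = 53,700 − 4,210 = 49,490 kg.
Stage dry mass = ε × stage wet mass = 0.127 × 49,490 = 6,285.23 kg.
Burnout mass m_f = stage dry + payload = 6,285.23 + 4,210 = 10,495.23 kg.
v_e = Isp · g₀ = 301 × 9.80665 = 2951.8 m/s.
From the ideal rocket equation, Δv = v_e · ln(53,700/10,495.23) = 2951.8 × ln(5.117) = 2951.8 × 1.6325 ≈ 4819 m/s.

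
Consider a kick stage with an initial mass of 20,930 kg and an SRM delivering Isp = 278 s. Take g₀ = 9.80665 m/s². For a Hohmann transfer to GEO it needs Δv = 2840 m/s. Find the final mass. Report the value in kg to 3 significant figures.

final mass ≈ 7390 kg

v_e = Isp · g₀ = 278 × 9.80665 = 2726.2 m/s.
Rocket equation: m₀/m_f = exp(Δv / v_e) = exp(2840 / 2726.2) = exp(1.0417) = 2.8341.
m_f = m₀ / 2.8341 = 20,930 / 2.8341 = 7,385.06 kg.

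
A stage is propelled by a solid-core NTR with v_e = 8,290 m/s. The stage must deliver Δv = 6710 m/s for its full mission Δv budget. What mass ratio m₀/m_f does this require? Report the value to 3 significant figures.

By the Tsiolkovsky rocket equation, m₀/m_f = exp(Δv / v_e) = exp(6710 / 8290.0) = exp(0.8094) = 2.2466.

mass ratio ≈ 2.25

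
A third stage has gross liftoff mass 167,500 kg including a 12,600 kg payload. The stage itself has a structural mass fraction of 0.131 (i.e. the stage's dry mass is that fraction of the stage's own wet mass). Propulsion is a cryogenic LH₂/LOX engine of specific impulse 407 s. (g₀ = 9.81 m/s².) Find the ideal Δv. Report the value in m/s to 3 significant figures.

Δv ≈ 6500 m/s

Stage wet mass = m₀ − payload = 167,500 − 12,600 = 154,900 kg.
Stage dry mass = ε × stage wet mass = 0.131 × 154,900 = 20,291.9 kg.
Burnout mass m_f = stage dry + payload = 20,291.9 + 12,600 = 32,891.9 kg.
v_e = Isp · g₀ = 407 × 9.81 = 3992.7 m/s.
By the Tsiolkovsky rocket equation, Δv = v_e · ln(167,500/32,891.9) = 3992.7 × ln(5.092) = 3992.7 × 1.6278 ≈ 6499 m/s.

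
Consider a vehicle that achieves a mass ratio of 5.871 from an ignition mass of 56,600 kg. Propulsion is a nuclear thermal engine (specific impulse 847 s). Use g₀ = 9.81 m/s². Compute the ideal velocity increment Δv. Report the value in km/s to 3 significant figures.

v_e = Isp · g₀ = 847 × 9.81 = 8309.1 m/s.
By the Tsiolkovsky rocket equation, Δv = v_e · ln(5.871) = 8309.1 × 1.7700 ≈ 14707.3 m/s.

Δv ≈ 14.7 km/s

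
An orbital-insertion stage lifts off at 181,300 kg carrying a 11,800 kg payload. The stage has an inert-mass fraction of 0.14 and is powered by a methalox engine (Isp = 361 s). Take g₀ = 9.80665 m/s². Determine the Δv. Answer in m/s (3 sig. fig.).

Δv ≈ 5770 m/s

Stage wet mass = m₀ − payload = 181,300 − 11,800 = 169,500 kg.
Stage dry mass = ε × stage wet mass = 0.14 × 169,500 = 23,730 kg.
Burnout mass m_f = stage dry + payload = 23,730 + 11,800 = 35,530 kg.
v_e = Isp · g₀ = 361 × 9.80665 = 3540.2 m/s.
By the Tsiolkovsky rocket equation, Δv = v_e · ln(181,300/35,530) = 3540.2 × ln(5.103) = 3540.2 × 1.6298 ≈ 5770 m/s.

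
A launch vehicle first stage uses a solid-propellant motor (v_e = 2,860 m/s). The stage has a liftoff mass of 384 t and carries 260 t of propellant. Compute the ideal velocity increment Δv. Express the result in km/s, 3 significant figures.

Δv ≈ 3.23 km/s

m_f = m₀ − m_prop = 384 − 260 = 124 t.
From the ideal rocket equation, Δv = v_e · ln(m₀/m_f) = 2860.0 × ln(3.097) = 2860.0 × 1.1304 ≈ 3232.8 m/s.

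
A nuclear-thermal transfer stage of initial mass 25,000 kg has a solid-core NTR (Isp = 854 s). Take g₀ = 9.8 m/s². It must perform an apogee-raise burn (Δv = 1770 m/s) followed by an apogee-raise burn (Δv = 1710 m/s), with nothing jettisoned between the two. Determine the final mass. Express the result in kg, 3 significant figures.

final mass ≈ 16500 kg

v_e = Isp · g₀ = 854 × 9.8 = 8369.2 m/s.
After the first burn: m = 25000 × exp(−1770/8369.2) = 25000 × 0.80938 = 20,234.5 kg.
After the second burn: m = 20,234.5 × exp(−1710/8369.2) = 20,234.5 × 0.81520 = 16,495.2 kg.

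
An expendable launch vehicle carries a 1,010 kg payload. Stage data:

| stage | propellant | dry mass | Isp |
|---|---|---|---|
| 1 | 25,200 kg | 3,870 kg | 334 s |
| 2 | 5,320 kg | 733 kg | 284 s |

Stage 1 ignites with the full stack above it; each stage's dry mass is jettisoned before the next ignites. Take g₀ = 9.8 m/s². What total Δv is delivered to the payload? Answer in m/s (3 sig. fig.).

Ignition mass of stage 1 = 25,200+3,870 + 5,320+733 + 1,010 = 36,133 kg.
Stage 1: m₀ = 36,133 kg, m_f = 36,133 − 25,200 = 10,933 kg; Δv = 334×9.8×ln(3.305) = 3273.2×1.1954 ≈ 3913 m/s.
Stage 2: m₀ = 7,063 kg, m_f = 7,063 − 5,320 = 1,743 kg; Δv = 284×9.8×ln(4.052) = 2783.2×1.3993 ≈ 3894 m/s.
Total Δv = 3913 + 3894 = 7807 m/s.

Δv ≈ 7810 m/s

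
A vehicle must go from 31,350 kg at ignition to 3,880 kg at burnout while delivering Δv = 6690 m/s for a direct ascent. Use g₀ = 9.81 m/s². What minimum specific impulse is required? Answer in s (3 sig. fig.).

Isp ≈ 326 s

ln(m₀/m_f) = ln(31350/3880) = ln(8.08) = 2.0894.
From the ideal rocket equation, v_e = Δv / ln(m₀/m_f) = 6690 / 2.0894 = 3201.9 m/s.
Isp = v_e / g₀ = 3201.9 / 9.81 = 326.4 s.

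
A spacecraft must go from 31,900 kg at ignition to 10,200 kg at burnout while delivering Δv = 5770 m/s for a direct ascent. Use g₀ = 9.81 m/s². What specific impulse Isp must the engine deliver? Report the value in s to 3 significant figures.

ln(m₀/m_f) = ln(31900/10200) = ln(3.127) = 1.1402.
By the Tsiolkovsky rocket equation, v_e = Δv / ln(m₀/m_f) = 5770 / 1.1402 = 5060.4 m/s.
Isp = v_e / g₀ = 5060.4 / 9.81 = 515.8 s.

Isp ≈ 516 s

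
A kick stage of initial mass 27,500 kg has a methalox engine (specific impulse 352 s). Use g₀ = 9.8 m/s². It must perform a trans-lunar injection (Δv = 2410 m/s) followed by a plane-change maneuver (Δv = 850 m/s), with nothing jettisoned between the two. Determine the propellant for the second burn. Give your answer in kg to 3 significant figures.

v_e = Isp · g₀ = 352 × 9.8 = 3449.6 m/s.
After the first burn: m = 27500 × exp(−2410/3449.6) = 27500 × 0.49727 = 13,674.9 kg.
After the second burn: m = 13,674.9 × exp(−850/3449.6) = 13,674.9 × 0.78161 = 10,688.4 kg.
Second-burn propellant = 13,674.9 − 10,688.4 = 2,986.5 kg.

propellant for the second burn ≈ 2990 kg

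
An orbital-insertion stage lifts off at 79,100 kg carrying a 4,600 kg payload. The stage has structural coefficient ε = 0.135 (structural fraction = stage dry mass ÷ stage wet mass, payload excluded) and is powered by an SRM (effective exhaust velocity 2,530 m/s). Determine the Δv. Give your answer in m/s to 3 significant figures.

Stage wet mass = m₀ − payload = 79,100 − 4,600 = 74,500 kg.
Stage dry mass = ε × stage wet mass = 0.135 × 74,500 = 10,057.5 kg.
Burnout mass m_f = stage dry + payload = 10,057.5 + 4,600 = 14,657.5 kg.
Using Δv = v_e ln(m₀/m_f): Δv = v_e · ln(79,100/14,657.5) = 2530.0 × ln(5.397) = 2530.0 × 1.6858 ≈ 4265 m/s.

Δv ≈ 4260 m/s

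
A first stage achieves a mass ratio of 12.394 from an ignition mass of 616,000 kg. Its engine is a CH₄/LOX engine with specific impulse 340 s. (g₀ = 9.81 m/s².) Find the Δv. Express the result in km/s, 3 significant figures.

Δv ≈ 8.40 km/s

v_e = Isp · g₀ = 340 × 9.81 = 3335.4 m/s.
Δv = v_e · ln(12.394) = 3335.4 × 2.5172 ≈ 8395.9 m/s.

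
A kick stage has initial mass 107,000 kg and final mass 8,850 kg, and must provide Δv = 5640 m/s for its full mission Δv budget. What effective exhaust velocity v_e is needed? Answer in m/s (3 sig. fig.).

v_e ≈ 2260 m/s

ln(m₀/m_f) = ln(107000/8850) = ln(12.09) = 2.4924.
Rocket equation: v_e = Δv / ln(m₀/m_f) = 5640 / 2.4924 = 2262.9 m/s.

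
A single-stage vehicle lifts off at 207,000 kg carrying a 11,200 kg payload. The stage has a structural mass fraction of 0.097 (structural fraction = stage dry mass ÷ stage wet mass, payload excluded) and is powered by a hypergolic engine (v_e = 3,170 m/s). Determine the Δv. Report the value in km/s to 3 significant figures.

Δv ≈ 6.10 km/s

Stage wet mass = m₀ − payload = 207,000 − 11,200 = 195,800 kg.
Stage dry mass = ε × stage wet mass = 0.097 × 195,800 = 18,992.6 kg.
Burnout mass m_f = stage dry + payload = 18,992.6 + 11,200 = 30,192.6 kg.
Rocket equation: Δv = v_e · ln(207,000/30,192.6) = 3170.0 × ln(6.856) = 3170.0 × 1.9251 ≈ 6103 m/s.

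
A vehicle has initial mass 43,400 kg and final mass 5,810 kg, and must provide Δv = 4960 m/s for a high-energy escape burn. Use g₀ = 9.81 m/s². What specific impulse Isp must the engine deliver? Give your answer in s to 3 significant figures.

ln(m₀/m_f) = ln(43400/5810) = ln(7.47) = 2.0109.
v_e = Δv / ln(m₀/m_f) = 4960 / 2.0109 = 2466.6 m/s.
Isp = v_e / g₀ = 2466.6 / 9.81 = 251.4 s.

Isp ≈ 251 s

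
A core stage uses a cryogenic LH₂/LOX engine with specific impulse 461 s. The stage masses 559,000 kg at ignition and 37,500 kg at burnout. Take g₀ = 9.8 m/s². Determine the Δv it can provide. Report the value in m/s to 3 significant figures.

Δv ≈ 12200 m/s

v_e = Isp · g₀ = 461 × 9.8 = 4517.8 m/s.
Δv = v_e · ln(m₀/m_f) = 4517.8 × ln(14.91) = 4517.8 × 2.7018 ≈ 12206.2 m/s.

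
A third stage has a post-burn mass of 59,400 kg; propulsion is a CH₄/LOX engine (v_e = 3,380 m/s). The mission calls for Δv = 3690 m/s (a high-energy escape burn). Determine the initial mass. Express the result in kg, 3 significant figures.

m₀/m_f = exp(Δv / v_e) = exp(3690 / 3380.0) = exp(1.0917) = 2.9794.
m₀ = m_f × 2.9794 = 59,400 × 2.9794 = 176,976 kg.

initial mass ≈ 177000 kg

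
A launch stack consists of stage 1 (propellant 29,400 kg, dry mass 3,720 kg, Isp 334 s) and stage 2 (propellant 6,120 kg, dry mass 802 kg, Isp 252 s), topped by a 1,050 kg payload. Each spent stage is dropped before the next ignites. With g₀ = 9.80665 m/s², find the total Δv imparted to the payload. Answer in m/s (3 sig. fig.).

Ignition mass of stage 1 = 29,400+3,720 + 6,120+802 + 1,050 = 41,092 kg.
Stage 1: m₀ = 41,092 kg, m_f = 41,092 − 29,400 = 11,692 kg; Δv = 334×9.80665×ln(3.515) = 3275.4×1.2569 ≈ 4117 m/s.
Stage 2: m₀ = 7,972 kg, m_f = 7,972 − 6,120 = 1,852 kg; Δv = 252×9.80665×ln(4.305) = 2471.3×1.4597 ≈ 3607 m/s.
Total Δv = 4117 + 3607 = 7724 m/s.

Δv ≈ 7720 m/s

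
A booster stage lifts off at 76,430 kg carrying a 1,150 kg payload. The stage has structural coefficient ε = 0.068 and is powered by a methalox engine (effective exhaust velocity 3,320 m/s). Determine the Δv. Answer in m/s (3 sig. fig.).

Stage wet mass = m₀ − payload = 76,430 − 1,150 = 75,280 kg.
Stage dry mass = ε × stage wet mass = 0.068 × 75,280 = 5,119.04 kg.
Burnout mass m_f = stage dry + payload = 5,119.04 + 1,150 = 6,269.04 kg.
Δv = v_e · ln(76,430/6,269.04) = 3320.0 × ln(12.19) = 3320.0 × 2.5008 ≈ 8302 m/s.

Δv ≈ 8300 m/s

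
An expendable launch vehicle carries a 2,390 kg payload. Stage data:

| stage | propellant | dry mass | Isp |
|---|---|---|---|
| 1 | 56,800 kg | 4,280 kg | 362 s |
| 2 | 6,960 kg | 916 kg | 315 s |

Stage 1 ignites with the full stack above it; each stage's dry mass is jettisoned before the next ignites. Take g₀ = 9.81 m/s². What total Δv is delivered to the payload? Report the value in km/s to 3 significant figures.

Ignition mass of stage 1 = 56,800+4,280 + 6,960+916 + 2,390 = 71,346 kg.
Stage 1: m₀ = 71,346 kg, m_f = 71,346 − 56,800 = 14,546 kg; Δv = 362×9.81×ln(4.905) = 3551.2×1.5902 ≈ 5647 m/s.
Stage 2: m₀ = 10,266 kg, m_f = 10,266 − 6,960 = 3,306 kg; Δv = 315×9.81×ln(3.105) = 3090.2×1.1331 ≈ 3501 m/s.
Total Δv = 5647 + 3501 = 9148 m/s.

Δv ≈ 9.15 km/s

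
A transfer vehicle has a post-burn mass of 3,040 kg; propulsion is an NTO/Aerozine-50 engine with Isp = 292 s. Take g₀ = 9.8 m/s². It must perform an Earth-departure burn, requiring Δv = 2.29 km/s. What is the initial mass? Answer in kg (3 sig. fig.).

v_e = Isp · g₀ = 292 × 9.8 = 2861.6 m/s.
By the Tsiolkovsky rocket equation, m₀/m_f = exp(Δv / v_e) = exp(2290 / 2861.6) = exp(0.8003) = 2.2261.
m₀ = m_f × 2.2261 = 3,040 × 2.2261 = 6,767.34 kg.

initial mass ≈ 6770 kg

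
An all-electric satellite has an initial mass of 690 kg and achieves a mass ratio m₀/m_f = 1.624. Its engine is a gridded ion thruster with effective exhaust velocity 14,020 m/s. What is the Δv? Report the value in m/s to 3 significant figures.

Δv ≈ 6800 m/s

Δv = v_e · ln(1.624) = 14020.0 × 0.4849 ≈ 6798.2 m/s.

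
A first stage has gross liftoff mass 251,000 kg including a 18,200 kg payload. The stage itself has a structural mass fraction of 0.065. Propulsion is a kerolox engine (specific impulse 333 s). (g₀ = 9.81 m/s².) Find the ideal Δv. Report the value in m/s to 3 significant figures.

Δv ≈ 6600 m/s

Stage wet mass = m₀ − payload = 251,000 − 18,200 = 232,800 kg.
Stage dry mass = ε × stage wet mass = 0.065 × 232,800 = 15,132 kg.
Burnout mass m_f = stage dry + payload = 15,132 + 18,200 = 33,332 kg.
v_e = Isp · g₀ = 333 × 9.81 = 3266.7 m/s.
From the ideal rocket equation, Δv = v_e · ln(251,000/33,332) = 3266.7 × ln(7.53) = 3266.7 × 2.0189 ≈ 6595 m/s.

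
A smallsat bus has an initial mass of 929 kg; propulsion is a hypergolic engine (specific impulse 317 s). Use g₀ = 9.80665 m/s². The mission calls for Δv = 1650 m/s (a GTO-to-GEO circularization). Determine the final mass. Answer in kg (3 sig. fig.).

final mass ≈ 546 kg

v_e = Isp · g₀ = 317 × 9.80665 = 3108.7 m/s.
m₀/m_f = exp(Δv / v_e) = exp(1650 / 3108.7) = exp(0.5308) = 1.7002.
m_f = m₀ / 1.7002 = 929 / 1.7002 = 546.406 kg.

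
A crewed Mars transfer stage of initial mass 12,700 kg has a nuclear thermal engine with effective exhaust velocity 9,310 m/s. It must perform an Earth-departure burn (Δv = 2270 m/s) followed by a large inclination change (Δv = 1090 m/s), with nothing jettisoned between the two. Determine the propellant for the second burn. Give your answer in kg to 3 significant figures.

After the first burn: m = 12700 × exp(−2270/9310.0) = 12700 × 0.78363 = 9,952.1 kg.
After the second burn: m = 9,952.1 × exp(−1090/9310.0) = 9,952.1 × 0.88952 = 8,852.59 kg.
Second-burn propellant = 9,952.1 − 8,852.59 = 1,099.51 kg.

propellant for the second burn ≈ 1100 kg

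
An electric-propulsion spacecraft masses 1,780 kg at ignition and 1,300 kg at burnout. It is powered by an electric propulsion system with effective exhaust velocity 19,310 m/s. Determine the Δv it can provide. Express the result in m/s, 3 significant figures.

Δv ≈ 6070 m/s

Δv = v_e · ln(m₀/m_f) = 19310.0 × ln(1.369) = 19310.0 × 0.3142 ≈ 6068.2 m/s.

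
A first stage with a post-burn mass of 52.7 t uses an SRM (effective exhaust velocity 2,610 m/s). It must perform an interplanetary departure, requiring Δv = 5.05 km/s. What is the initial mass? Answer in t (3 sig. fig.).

initial mass ≈ 365 t

Using Δv = v_e ln(m₀/m_f): m₀/m_f = exp(Δv / v_e) = exp(5050 / 2610.0) = exp(1.9349) = 6.9231.
m₀ = m_f × 6.9231 = 52.7 × 6.9231 = 364.847 t.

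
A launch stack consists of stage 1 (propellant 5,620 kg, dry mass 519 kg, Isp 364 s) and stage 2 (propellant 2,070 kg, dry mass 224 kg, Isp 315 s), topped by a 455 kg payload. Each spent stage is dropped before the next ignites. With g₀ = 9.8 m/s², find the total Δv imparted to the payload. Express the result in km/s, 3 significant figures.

Ignition mass of stage 1 = 5,620+519 + 2,070+224 + 455 = 8,888 kg.
Stage 1: m₀ = 8,888 kg, m_f = 8,888 − 5,620 = 3,268 kg; Δv = 364×9.8×ln(2.72) = 3567.2×1.0005 ≈ 3569 m/s.
Stage 2: m₀ = 2,749 kg, m_f = 2,749 − 2,070 = 679 kg; Δv = 315×9.8×ln(4.049) = 3087.0×1.3984 ≈ 4317 m/s.
Total Δv = 3569 + 4317 = 7886 m/s.

Δv ≈ 7.89 km/s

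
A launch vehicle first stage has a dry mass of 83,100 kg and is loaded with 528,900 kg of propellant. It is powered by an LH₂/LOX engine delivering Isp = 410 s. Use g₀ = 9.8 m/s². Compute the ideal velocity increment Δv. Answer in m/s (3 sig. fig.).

v_e = Isp · g₀ = 410 × 9.8 = 4018.0 m/s.
m₀ = m_dry + m_prop = 83,100 + 528,900 = 612,000 kg.
Δv = v_e · ln(m₀/m_f) = 4018.0 × ln(7.365) = 4018.0 × 1.9967 ≈ 8022.7 m/s.

Δv ≈ 8020 m/s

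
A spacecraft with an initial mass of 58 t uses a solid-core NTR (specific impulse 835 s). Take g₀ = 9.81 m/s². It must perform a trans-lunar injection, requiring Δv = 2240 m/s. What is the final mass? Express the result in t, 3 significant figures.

v_e = Isp · g₀ = 835 × 9.81 = 8191.4 m/s.
m₀/m_f = exp(Δv / v_e) = exp(2240 / 8191.4) = exp(0.2735) = 1.3145.
m_f = m₀ / 1.3145 = 58 / 1.3145 = 44.1232 t.

final mass ≈ 44.1 t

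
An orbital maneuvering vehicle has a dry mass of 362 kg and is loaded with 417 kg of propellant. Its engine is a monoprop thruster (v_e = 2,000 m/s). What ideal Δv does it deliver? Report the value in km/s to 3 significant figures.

m₀ = m_dry + m_prop = 362 + 417 = 779 kg.
From the ideal rocket equation, Δv = v_e · ln(m₀/m_f) = 2000.0 × ln(2.152) = 2000.0 × 0.7664 ≈ 1532.7 m/s.

Δv ≈ 1.53 km/s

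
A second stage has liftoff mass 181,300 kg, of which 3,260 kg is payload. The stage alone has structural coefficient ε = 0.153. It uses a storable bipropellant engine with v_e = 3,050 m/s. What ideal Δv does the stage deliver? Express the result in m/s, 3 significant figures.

Stage wet mass = m₀ − payload = 181,300 − 3,260 = 178,040 kg.
Stage dry mass = ε × stage wet mass = 0.153 × 178,040 = 27,240.1 kg.
Burnout mass m_f = stage dry + payload = 27,240.1 + 3,260 = 30,500.1 kg.
From the ideal rocket equation, Δv = v_e · ln(181,300/30,500.1) = 3050.0 × ln(5.944) = 3050.0 × 1.7824 ≈ 5436 m/s.

Δv ≈ 5440 m/s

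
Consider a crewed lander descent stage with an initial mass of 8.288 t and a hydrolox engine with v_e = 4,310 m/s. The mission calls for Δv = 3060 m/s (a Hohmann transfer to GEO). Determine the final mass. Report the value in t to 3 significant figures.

final mass ≈ 4.07 t

By the Tsiolkovsky rocket equation, m₀/m_f = exp(Δv / v_e) = exp(3060 / 4310.0) = exp(0.7100) = 2.0339.
m_f = m₀ / 2.0339 = 8.288 / 2.0339 = 4.07493 t.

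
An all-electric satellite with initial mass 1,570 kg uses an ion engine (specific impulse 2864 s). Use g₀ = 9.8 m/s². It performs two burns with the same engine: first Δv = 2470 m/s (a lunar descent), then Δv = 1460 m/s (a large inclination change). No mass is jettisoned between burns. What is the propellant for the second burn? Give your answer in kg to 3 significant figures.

propellant for the second burn ≈ 72.9 kg

v_e = Isp · g₀ = 2864 × 9.8 = 28067.2 m/s.
After the first burn: m = 1570 × exp(−2470/28067.2) = 1570 × 0.91576 = 1,437.74 kg.
After the second burn: m = 1,437.74 × exp(−1460/28067.2) = 1,437.74 × 0.94931 = 1,364.86 kg.
Second-burn propellant = 1,437.74 − 1,364.86 = 72.88 kg.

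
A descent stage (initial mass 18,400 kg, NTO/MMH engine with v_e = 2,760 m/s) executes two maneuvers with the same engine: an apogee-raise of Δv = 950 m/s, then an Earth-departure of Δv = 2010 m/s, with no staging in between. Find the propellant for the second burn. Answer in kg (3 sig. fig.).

After the first burn: m = 18400 × exp(−950/2760.0) = 18400 × 0.70879 = 13,041.7 kg.
After the second burn: m = 13,041.7 × exp(−2010/2760.0) = 13,041.7 × 0.48275 = 6,295.88 kg.
Second-burn propellant = 13,041.7 − 6,295.88 = 6,745.82 kg.

propellant for the second burn ≈ 6750 kg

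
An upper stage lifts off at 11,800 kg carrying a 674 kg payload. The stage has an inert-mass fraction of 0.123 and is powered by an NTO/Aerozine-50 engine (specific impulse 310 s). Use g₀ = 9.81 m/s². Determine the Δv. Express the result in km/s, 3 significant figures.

Δv ≈ 5.33 km/s

Stage wet mass = m₀ − payload = 11,800 − 674 = 11,126 kg.
Stage dry mass = ε × stage wet mass = 0.123 × 11,126 = 1,368.5 kg.
Burnout mass m_f = stage dry + payload = 1,368.5 + 674 = 2,042.5 kg.
v_e = Isp · g₀ = 310 × 9.81 = 3041.1 m/s.
Δv = v_e · ln(11,800/2,042.5) = 3041.1 × ln(5.777) = 3041.1 × 1.7539 ≈ 5334 m/s.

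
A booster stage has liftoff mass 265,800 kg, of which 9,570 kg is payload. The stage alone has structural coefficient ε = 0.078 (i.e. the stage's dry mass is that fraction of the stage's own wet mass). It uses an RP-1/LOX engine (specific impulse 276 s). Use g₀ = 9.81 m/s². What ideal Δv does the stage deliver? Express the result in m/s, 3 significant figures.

Δv ≈ 5950 m/s

Stage wet mass = m₀ − payload = 265,800 − 9,570 = 256,230 kg.
Stage dry mass = ε × stage wet mass = 0.078 × 256,230 = 19,985.9 kg.
Burnout mass m_f = stage dry + payload = 19,985.9 + 9,570 = 29,555.9 kg.
v_e = Isp · g₀ = 276 × 9.81 = 2707.6 m/s.
Rocket equation: Δv = v_e · ln(265,800/29,555.9) = 2707.6 × ln(8.993) = 2707.6 × 2.1965 ≈ 5947 m/s.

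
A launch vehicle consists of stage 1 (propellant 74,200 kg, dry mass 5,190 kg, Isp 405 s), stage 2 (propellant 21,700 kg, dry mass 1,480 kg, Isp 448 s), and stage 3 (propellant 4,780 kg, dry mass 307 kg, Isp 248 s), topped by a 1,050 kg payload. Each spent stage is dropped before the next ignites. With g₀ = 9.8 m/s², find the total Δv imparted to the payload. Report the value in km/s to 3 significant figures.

Δv ≈ 14.1 km/s

Ignition mass of stage 1 = 74,200+5,190 + 21,700+1,480 + 4,780+307 + 1,050 = 108,707 kg.
Stage 1: m₀ = 108,707 kg, m_f = 108,707 − 74,200 = 34,507 kg; Δv = 405×9.8×ln(3.15) = 3969.0×1.1475 ≈ 4554 m/s.
Stage 2: m₀ = 29,317 kg, m_f = 29,317 − 21,700 = 7,617 kg; Δv = 448×9.8×ln(3.849) = 4390.4×1.3478 ≈ 5917 m/s.
Stage 3: m₀ = 6,137 kg, m_f = 6,137 − 4,780 = 1,357 kg; Δv = 248×9.8×ln(4.522) = 2430.4×1.5091 ≈ 3668 m/s.
Total Δv = 4554 + 5917 + 3668 = 14139 m/s.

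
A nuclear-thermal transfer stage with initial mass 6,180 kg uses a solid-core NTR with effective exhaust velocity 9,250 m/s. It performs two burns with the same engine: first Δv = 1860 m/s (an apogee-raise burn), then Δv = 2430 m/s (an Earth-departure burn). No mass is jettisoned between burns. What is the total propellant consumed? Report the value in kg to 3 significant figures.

total propellant consumed ≈ 2290 kg

After the first burn: m = 6180 × exp(−1860/9250.0) = 6180 × 0.81785 = 5,054.31 kg.
After the second burn: m = 5,054.31 × exp(−2430/9250.0) = 5,054.31 × 0.76897 = 3,886.61 kg.
Total propellant = m₀ − m_final = 6180 − 3,886.61 = 2,293.39 kg.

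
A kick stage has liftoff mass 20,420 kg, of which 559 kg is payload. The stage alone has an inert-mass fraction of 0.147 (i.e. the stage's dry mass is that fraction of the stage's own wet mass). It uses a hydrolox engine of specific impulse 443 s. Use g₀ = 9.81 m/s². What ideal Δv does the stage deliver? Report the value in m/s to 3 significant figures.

Δv ≈ 7690 m/s

Stage wet mass = m₀ − payload = 20,420 − 559 = 19,861 kg.
Stage dry mass = ε × stage wet mass = 0.147 × 19,861 = 2,919.57 kg.
Burnout mass m_f = stage dry + payload = 2,919.57 + 559 = 3,478.57 kg.
v_e = Isp · g₀ = 443 × 9.81 = 4345.8 m/s.
From the ideal rocket equation, Δv = v_e · ln(20,420/3,478.57) = 4345.8 × ln(5.87) = 4345.8 × 1.7699 ≈ 7692 m/s.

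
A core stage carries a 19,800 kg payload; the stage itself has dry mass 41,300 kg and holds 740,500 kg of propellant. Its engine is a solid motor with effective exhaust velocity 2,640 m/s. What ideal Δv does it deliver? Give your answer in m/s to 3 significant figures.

Δv ≈ 6800 m/s

m₀ = payload + dry + propellant = 19,800 + 41,300 + 740,500 = 801,600 kg.
m_f = payload + dry = 19,800 + 41,300 = 61,100 kg.
From the ideal rocket equation, Δv = v_e · ln(m₀/m_f) = 2640.0 × ln(13.12) = 2640.0 × 2.5741 ≈ 6795.6 m/s.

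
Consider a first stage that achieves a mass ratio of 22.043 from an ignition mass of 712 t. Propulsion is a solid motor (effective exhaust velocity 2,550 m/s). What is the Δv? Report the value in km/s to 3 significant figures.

Δv ≈ 7.89 km/s

By the Tsiolkovsky rocket equation, Δv = v_e · ln(22.043) = 2550.0 × 3.0930 ≈ 7887.1 m/s.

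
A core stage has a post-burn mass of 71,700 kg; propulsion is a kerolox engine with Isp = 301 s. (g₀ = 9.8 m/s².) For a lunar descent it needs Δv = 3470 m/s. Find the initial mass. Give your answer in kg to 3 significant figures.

v_e = Isp · g₀ = 301 × 9.8 = 2949.8 m/s.
From the ideal rocket equation, m₀/m_f = exp(Δv / v_e) = exp(3470 / 2949.8) = exp(1.1764) = 3.2425.
m₀ = m_f × 3.2425 = 71,700 × 3.2425 = 232,487 kg.

initial mass ≈ 232000 kg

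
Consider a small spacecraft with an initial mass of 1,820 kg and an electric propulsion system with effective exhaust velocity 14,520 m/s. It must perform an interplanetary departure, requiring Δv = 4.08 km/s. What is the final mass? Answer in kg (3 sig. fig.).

final mass ≈ 1370 kg

m₀/m_f = exp(Δv / v_e) = exp(4080 / 14520.0) = exp(0.2810) = 1.3244.
m_f = m₀ / 1.3244 = 1,820 / 1.3244 = 1,374.21 kg.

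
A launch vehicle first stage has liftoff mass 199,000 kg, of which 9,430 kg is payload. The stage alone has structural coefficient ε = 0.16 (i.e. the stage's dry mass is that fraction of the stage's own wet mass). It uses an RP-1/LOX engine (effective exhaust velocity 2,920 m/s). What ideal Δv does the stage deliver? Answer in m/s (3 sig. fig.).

Stage wet mass = m₀ − payload = 199,000 − 9,430 = 189,570 kg.
Stage dry mass = ε × stage wet mass = 0.16 × 189,570 = 30,331.2 kg.
Burnout mass m_f = stage dry + payload = 30,331.2 + 9,430 = 39,761.2 kg.
From the ideal rocket equation, Δv = v_e · ln(199,000/39,761.2) = 2920.0 × ln(5.005) = 2920.0 × 1.6104 ≈ 4702 m/s.

Δv ≈ 4700 m/s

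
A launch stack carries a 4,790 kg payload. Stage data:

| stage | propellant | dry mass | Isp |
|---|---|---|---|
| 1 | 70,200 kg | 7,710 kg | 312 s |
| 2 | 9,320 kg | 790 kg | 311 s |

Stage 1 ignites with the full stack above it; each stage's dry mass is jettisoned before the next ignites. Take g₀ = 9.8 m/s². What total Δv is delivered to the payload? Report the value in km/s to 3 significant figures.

Ignition mass of stage 1 = 70,200+7,710 + 9,320+790 + 4,790 = 92,810 kg.
Stage 1: m₀ = 92,810 kg, m_f = 92,810 − 70,200 = 22,610 kg; Δv = 312×9.8×ln(4.105) = 3057.6×1.4122 ≈ 4318 m/s.
Stage 2: m₀ = 14,900 kg, m_f = 14,900 − 9,320 = 5,580 kg; Δv = 311×9.8×ln(2.67) = 3047.8×0.9822 ≈ 2993 m/s.
Total Δv = 4318 + 2993 = 7311 m/s.

Δv ≈ 7.31 km/s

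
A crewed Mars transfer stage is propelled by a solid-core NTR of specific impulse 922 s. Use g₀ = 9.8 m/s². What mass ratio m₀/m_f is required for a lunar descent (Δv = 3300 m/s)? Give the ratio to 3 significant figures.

mass ratio ≈ 1.44

v_e = Isp · g₀ = 922 × 9.8 = 9035.6 m/s.
Using Δv = v_e ln(m₀/m_f): m₀/m_f = exp(Δv / v_e) = exp(3300 / 9035.6) = exp(0.3652) = 1.4408.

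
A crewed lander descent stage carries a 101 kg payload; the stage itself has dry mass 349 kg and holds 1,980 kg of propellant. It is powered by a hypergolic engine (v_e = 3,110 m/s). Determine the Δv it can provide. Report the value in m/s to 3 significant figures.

Δv ≈ 5240 m/s

m₀ = payload + dry + propellant = 101 + 349 + 1,980 = 2,430 kg.
m_f = payload + dry = 101 + 349 = 450 kg.
Δv = v_e · ln(m₀/m_f) = 3110.0 × ln(5.4) = 3110.0 × 1.6864 ≈ 5244.7 m/s.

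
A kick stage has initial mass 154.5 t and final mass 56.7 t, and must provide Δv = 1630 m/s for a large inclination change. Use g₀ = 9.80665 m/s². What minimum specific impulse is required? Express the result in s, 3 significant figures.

Isp ≈ 166 s

ln(m₀/m_f) = ln(154500/56700) = ln(2.725) = 1.0024.
From the ideal rocket equation, v_e = Δv / ln(m₀/m_f) = 1630 / 1.0024 = 1626.1 m/s.
Isp = v_e / g₀ = 1626.1 / 9.80665 = 165.8 s.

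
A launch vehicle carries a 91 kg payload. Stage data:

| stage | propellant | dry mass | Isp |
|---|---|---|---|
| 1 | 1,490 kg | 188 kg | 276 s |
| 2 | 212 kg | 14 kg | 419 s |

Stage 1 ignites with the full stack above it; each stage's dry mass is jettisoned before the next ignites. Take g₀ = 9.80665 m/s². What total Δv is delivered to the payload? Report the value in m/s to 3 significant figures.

Δv ≈ 8260 m/s

Ignition mass of stage 1 = 1,490+188 + 212+14 + 91 = 1,995 kg.
Stage 1: m₀ = 1,995 kg, m_f = 1,995 − 1,490 = 505 kg; Δv = 276×9.80665×ln(3.95) = 2706.6×1.3738 ≈ 3718 m/s.
Stage 2: m₀ = 317 kg, m_f = 317 − 212 = 105 kg; Δv = 419×9.80665×ln(3.019) = 4109.0×1.1049 ≈ 4540 m/s.
Total Δv = 3718 + 4540 = 8258 m/s.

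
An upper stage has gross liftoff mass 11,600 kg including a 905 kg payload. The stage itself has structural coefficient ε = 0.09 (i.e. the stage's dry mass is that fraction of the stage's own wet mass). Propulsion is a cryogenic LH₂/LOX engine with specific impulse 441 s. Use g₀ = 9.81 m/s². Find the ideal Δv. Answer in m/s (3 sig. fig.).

Δv ≈ 7900 m/s

Stage wet mass = m₀ − payload = 11,600 − 905 = 10,695 kg.
Stage dry mass = ε × stage wet mass = 0.09 × 10,695 = 962.55 kg.
Burnout mass m_f = stage dry + payload = 962.55 + 905 = 1,867.55 kg.
v_e = Isp · g₀ = 441 × 9.81 = 4326.2 m/s.
From the ideal rocket equation, Δv = v_e · ln(11,600/1,867.55) = 4326.2 × ln(6.211) = 4326.2 × 1.8264 ≈ 7901 m/s.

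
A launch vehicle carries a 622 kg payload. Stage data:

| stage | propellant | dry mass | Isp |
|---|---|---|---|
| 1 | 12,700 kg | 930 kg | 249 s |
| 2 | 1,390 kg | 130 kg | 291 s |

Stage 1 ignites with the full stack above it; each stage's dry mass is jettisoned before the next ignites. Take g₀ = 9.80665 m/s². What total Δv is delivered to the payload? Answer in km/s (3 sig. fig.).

Δv ≈ 6.98 km/s

Ignition mass of stage 1 = 12,700+930 + 1,390+130 + 622 = 15,772 kg.
Stage 1: m₀ = 15,772 kg, m_f = 15,772 − 12,700 = 3,072 kg; Δv = 249×9.80665×ln(5.134) = 2441.9×1.6359 ≈ 3995 m/s.
Stage 2: m₀ = 2,142 kg, m_f = 2,142 − 1,390 = 752 kg; Δv = 291×9.80665×ln(2.848) = 2853.7×1.0468 ≈ 2987 m/s.
Total Δv = 3995 + 2987 = 6982 m/s.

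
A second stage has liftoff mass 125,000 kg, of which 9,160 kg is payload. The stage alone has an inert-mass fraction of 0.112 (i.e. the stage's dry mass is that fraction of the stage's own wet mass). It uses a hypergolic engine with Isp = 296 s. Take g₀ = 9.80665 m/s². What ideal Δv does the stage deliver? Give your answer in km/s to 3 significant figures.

Δv ≈ 5.03 km/s

Stage wet mass = m₀ − payload = 125,000 − 9,160 = 115,840 kg.
Stage dry mass = ε × stage wet mass = 0.112 × 115,840 = 12,974.1 kg.
Burnout mass m_f = stage dry + payload = 12,974.1 + 9,160 = 22,134.1 kg.
v_e = Isp · g₀ = 296 × 9.80665 = 2902.8 m/s.
Δv = v_e · ln(125,000/22,134.1) = 2902.8 × ln(5.647) = 2902.8 × 1.7312 ≈ 5025 m/s.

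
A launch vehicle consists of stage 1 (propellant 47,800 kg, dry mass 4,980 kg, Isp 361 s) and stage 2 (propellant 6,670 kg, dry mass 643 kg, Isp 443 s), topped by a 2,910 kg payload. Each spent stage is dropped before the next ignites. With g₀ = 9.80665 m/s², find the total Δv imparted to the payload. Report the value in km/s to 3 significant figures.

Ignition mass of stage 1 = 47,800+4,980 + 6,670+643 + 2,910 = 63,003 kg.
Stage 1: m₀ = 63,003 kg, m_f = 63,003 − 47,800 = 15,203 kg; Δv = 361×9.80665×ln(4.144) = 3540.2×1.4217 ≈ 5033 m/s.
Stage 2: m₀ = 10,223 kg, m_f = 10,223 − 6,670 = 3,553 kg; Δv = 443×9.80665×ln(2.877) = 4344.3×1.0568 ≈ 4591 m/s.
Total Δv = 5033 + 4591 = 9624 m/s.

Δv ≈ 9.62 km/s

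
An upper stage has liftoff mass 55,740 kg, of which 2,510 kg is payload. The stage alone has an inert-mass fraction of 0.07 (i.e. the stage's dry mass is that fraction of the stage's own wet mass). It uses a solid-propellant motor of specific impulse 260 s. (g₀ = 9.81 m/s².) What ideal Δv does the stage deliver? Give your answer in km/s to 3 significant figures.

Δv ≈ 5.59 km/s

Stage wet mass = m₀ − payload = 55,740 − 2,510 = 53,230 kg.
Stage dry mass = ε × stage wet mass = 0.07 × 53,230 = 3,726.1 kg.
Burnout mass m_f = stage dry + payload = 3,726.1 + 2,510 = 6,236.1 kg.
v_e = Isp · g₀ = 260 × 9.81 = 2550.6 m/s.
By the Tsiolkovsky rocket equation, Δv = v_e · ln(55,740/6,236.1) = 2550.6 × ln(8.938) = 2550.6 × 2.1903 ≈ 5587 m/s.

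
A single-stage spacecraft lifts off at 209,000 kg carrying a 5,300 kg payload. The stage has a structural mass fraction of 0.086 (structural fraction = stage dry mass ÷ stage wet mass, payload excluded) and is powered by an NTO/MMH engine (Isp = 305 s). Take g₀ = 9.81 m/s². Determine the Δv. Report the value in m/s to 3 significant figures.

Δv ≈ 6630 m/s

Stage wet mass = m₀ − payload = 209,000 − 5,300 = 203,700 kg.
Stage dry mass = ε × stage wet mass = 0.086 × 203,700 = 17,518.2 kg.
Burnout mass m_f = stage dry + payload = 17,518.2 + 5,300 = 22,818.2 kg.
v_e = Isp · g₀ = 305 × 9.81 = 2992.1 m/s.
Δv = v_e · ln(209,000/22,818.2) = 2992.1 × ln(9.159) = 2992.1 × 2.2148 ≈ 6627 m/s.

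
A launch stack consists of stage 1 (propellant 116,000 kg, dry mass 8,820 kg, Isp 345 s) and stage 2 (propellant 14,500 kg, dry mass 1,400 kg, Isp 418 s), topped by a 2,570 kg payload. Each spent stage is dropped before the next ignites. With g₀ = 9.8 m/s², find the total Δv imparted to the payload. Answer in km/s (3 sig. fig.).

Δv ≈ 11.9 km/s

Ignition mass of stage 1 = 116,000+8,820 + 14,500+1,400 + 2,570 = 143,290 kg.
Stage 1: m₀ = 143,290 kg, m_f = 143,290 − 116,000 = 27,290 kg; Δv = 345×9.8×ln(5.251) = 3381.0×1.6584 ≈ 5607 m/s.
Stage 2: m₀ = 18,470 kg, m_f = 18,470 − 14,500 = 3,970 kg; Δv = 418×9.8×ln(4.652) = 4096.4×1.5374 ≈ 6298 m/s.
Total Δv = 5607 + 6298 = 11905 m/s.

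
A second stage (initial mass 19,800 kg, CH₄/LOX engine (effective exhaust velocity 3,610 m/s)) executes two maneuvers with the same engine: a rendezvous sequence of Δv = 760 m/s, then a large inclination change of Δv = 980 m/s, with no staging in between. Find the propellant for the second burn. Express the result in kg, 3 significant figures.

After the first burn: m = 19800 × exp(−760/3610.0) = 19800 × 0.81016 = 16,041.2 kg.
After the second burn: m = 16,041.2 × exp(−980/3610.0) = 16,041.2 × 0.76226 = 12,227.6 kg.
Second-burn propellant = 16,041.2 − 12,227.6 = 3,813.6 kg.

propellant for the second burn ≈ 3810 kg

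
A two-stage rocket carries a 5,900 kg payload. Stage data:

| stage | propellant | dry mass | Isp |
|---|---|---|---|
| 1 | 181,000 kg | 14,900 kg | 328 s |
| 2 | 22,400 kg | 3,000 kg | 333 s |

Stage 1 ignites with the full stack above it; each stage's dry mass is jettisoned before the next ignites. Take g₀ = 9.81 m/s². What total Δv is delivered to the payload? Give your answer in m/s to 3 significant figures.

Ignition mass of stage 1 = 181,000+14,900 + 22,400+3,000 + 5,900 = 227,200 kg.
Stage 1: m₀ = 227,200 kg, m_f = 227,200 − 181,000 = 46,200 kg; Δv = 328×9.81×ln(4.918) = 3217.7×1.5929 ≈ 5125 m/s.
Stage 2: m₀ = 31,300 kg, m_f = 31,300 − 22,400 = 8,900 kg; Δv = 333×9.81×ln(3.517) = 3266.7×1.2576 ≈ 4108 m/s.
Total Δv = 5125 + 4108 = 9233 m/s.

Δv ≈ 9230 m/s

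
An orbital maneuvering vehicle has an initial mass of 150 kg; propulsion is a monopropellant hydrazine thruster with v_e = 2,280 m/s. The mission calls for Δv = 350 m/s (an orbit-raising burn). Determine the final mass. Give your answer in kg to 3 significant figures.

final mass ≈ 129 kg

By the Tsiolkovsky rocket equation, m₀/m_f = exp(Δv / v_e) = exp(350 / 2280.0) = exp(0.1535) = 1.1659.
m_f = m₀ / 1.1659 = 150 / 1.1659 = 128.656 kg.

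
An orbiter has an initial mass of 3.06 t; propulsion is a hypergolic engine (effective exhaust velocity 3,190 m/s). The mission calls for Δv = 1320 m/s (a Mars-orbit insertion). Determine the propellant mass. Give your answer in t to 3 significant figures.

m₀/m_f = exp(Δv / v_e) = exp(1320 / 3190.0) = exp(0.4138) = 1.5125.
m_f = 3.06 / 1.5125 = 2.02314 t, so propellant = m₀ − m_f = 3.06 − 2.02314 = 1.03686 t.

propellant mass ≈ 1.04 t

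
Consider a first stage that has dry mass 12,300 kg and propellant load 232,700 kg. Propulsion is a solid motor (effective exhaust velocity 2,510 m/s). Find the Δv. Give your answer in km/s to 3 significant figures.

m₀ = m_dry + m_prop = 12,300 + 232,700 = 245,000 kg.
From the ideal rocket equation, Δv = v_e · ln(m₀/m_f) = 2510.0 × ln(19.92) = 2510.0 × 2.9917 ≈ 7509.1 m/s.

Δv ≈ 7.51 km/s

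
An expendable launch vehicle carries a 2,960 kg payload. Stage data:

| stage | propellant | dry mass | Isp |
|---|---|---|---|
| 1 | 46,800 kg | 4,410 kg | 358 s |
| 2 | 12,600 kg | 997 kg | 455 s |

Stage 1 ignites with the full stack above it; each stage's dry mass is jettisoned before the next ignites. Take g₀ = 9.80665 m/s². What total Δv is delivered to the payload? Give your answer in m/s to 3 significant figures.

Ignition mass of stage 1 = 46,800+4,410 + 12,600+997 + 2,960 = 67,767 kg.
Stage 1: m₀ = 67,767 kg, m_f = 67,767 − 46,800 = 20,967 kg; Δv = 358×9.80665×ln(3.232) = 3510.8×1.1731 ≈ 4119 m/s.
Stage 2: m₀ = 16,557 kg, m_f = 16,557 − 12,600 = 3,957 kg; Δv = 455×9.80665×ln(4.184) = 4462.0×1.4313 ≈ 6387 m/s.
Total Δv = 4119 + 6387 = 10506 m/s.

Δv ≈ 10500 m/s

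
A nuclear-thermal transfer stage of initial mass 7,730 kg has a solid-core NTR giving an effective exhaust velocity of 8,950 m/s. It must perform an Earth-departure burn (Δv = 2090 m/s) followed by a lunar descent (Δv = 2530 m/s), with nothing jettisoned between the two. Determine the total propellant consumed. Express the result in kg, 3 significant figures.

total propellant consumed ≈ 3120 kg

After the first burn: m = 7730 × exp(−2090/8950.0) = 7730 × 0.79174 = 6,120.15 kg.
After the second burn: m = 6,120.15 × exp(−2530/8950.0) = 6,120.15 × 0.75376 = 4,613.12 kg.
Total propellant = m₀ − m_final = 7730 − 4,613.12 = 3,116.88 kg.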